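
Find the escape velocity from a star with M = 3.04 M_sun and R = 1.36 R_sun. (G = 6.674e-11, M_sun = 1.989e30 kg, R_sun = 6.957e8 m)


M = 3.04 * 1.989e30 kg = 6.04656e+30 kg; R = 1.36 * 6.957e8 m = 9.46152e+08 m. v_esc = sqrt(2GM/R) = sqrt(2 * 6.674e-11 * 6.04656e+30 / 9.46152e+08) = 923595.5388

923595.5388 m/s


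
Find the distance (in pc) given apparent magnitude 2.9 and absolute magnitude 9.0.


d = 10^((m - M + 5)/5) = 10^((2.9 - 9.0 + 5)/5) = 0.6026

0.6026 pc


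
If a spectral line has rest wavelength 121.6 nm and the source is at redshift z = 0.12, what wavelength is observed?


lam_obs = lam_emit * (1 + z) = 121.6 * (1 + 0.12) = 136.192

136.192 nm


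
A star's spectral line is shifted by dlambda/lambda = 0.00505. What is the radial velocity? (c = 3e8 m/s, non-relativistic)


v = (dlambda/lambda) * c = 0.00505 * 3e8 = 1.515e+06

1.515e+06 m/s


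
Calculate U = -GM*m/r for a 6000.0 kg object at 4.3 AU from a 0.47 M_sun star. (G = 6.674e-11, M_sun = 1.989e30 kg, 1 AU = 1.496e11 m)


M = 0.47 * 1.989e30 kg = 9.3483e+29 kg; r = 4.3 AU * 1.496e11 m/AU = 6.4328e+11 m. U = -GM*m/r = -(6.674e-11 * 9.3483e+29 * 6000.0) / 6.4328e+11 = -5.819e+11

-5.819e+11 J


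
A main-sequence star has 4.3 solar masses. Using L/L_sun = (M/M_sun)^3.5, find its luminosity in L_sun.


L/L_sun = (M/M_sun)^3.5 = 4.3^3.5 = 164.8692

164.8692 L_sun


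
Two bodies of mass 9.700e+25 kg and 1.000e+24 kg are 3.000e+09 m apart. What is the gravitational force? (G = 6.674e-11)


F = G*m1*m2/r^2 = 6.674e-11 * 9.700e+25 * 1.000e+24 / (3.000e+09)^2 = 6.674e-11 * 9.700e+49 / 9.000e+18 = 7.193e+20

7.193e+20 N


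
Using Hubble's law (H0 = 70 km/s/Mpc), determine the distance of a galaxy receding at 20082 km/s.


d = v / H0 = 20082 / 70 = 286.8857

286.8857 Mpc


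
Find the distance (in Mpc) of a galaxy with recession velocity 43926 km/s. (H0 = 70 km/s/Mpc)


d = v / H0 = 43926 / 70 = 627.5143

627.5143 Mpc


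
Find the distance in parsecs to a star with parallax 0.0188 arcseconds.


d = 1/p = 1/0.0188 = 53.1915

53.1915 pc


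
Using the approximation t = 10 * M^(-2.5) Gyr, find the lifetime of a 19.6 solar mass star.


t = 10 * M^(-2.5) = 10 * 19.6^(-2.5) = 0.0059

0.0059 Gyr


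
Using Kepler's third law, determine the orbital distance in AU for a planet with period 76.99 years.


a = P^(2/3) = 76.99^(2/3) = 18.0977

18.0977 AU


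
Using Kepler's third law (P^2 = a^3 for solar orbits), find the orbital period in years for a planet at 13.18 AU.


P = a^(3/2) = 13.18^1.5 = 47.849

47.849 years


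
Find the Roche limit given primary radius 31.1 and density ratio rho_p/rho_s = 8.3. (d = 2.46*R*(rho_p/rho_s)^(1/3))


d_Roche = 2.46 * 31.1 * 8.3^(1/3) = 154.9012

154.9012


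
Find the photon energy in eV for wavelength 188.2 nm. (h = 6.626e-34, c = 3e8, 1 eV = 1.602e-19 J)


E = hc/lambda = 6.626e-34 * 3e8 / 1.882e-07 = 1.056e-18 J = 6.5931 eV

6.5931 eV


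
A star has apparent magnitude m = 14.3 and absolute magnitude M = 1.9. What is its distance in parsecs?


d = 10^((m - M + 5)/5) = 10^((14.3 - 1.9 + 5)/5) = 3019.9517

3019.9517 pc


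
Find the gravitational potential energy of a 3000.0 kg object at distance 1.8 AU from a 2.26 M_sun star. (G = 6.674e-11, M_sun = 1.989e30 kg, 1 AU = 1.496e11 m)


M = 2.26 * 1.989e30 kg = 4.49514e+30 kg; r = 1.8 AU * 1.496e11 m/AU = 2.6928e+11 m. U = -GM*m/r = -(6.674e-11 * 4.49514e+30 * 3000.0) / 2.6928e+11 = -3.342e+12

-3.342e+12 J


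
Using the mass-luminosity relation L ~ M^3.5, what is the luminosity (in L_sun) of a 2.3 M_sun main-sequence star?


L/L_sun = (M/M_sun)^3.5 = 2.3^3.5 = 18.4522

18.4522 L_sun


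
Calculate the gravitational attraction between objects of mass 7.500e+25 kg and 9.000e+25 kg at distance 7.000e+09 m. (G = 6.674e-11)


F = G*m1*m2/r^2 = 6.674e-11 * 7.500e+25 * 9.000e+25 / (7.000e+09)^2 = 6.674e-11 * 6.750e+51 / 4.900e+19 = 9.194e+21

9.194e+21 N


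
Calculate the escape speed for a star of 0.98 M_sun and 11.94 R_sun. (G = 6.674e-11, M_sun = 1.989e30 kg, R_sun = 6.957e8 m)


M = 0.98 * 1.989e30 kg = 1.94922e+30 kg; R = 11.94 * 6.957e8 m = 8.306658e+09 m. v_esc = sqrt(2GM/R) = sqrt(2 * 6.674e-11 * 1.94922e+30 / 8.306658e+09) = 176980.4778

176980.4778 m/s


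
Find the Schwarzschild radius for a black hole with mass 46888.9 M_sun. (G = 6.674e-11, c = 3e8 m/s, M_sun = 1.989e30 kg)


M = 46888.9 * 1.989e30 kg = 9.32620221e+34 kg. rs = 2GM/c^2 = 2 * 6.674e-11 * 9.32620221e+34 / (3e8)^2 = 1.383e+08

1.383e+08 m


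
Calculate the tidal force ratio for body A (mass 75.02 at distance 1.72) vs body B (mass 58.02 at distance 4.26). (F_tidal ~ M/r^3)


Ratio = (M1/r1^3) / (M2/r2^3) = (75.02/1.72^3) / (58.02/4.26^3) = 19.6446

19.6446


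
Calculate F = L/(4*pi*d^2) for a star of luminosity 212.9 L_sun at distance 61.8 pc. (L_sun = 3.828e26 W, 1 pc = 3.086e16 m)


F = L / (4*pi*d^2) = 8.150e+28 / (4*pi*(1.907e+18)^2) = 1.783e-09

1.783e-09 W/m^2


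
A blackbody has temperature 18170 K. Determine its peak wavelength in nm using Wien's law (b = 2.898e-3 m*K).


lam_max = b / T = 2.898e-3 / 18170 = 1.595e-07 m = 159.4937 nm

159.4937 nm


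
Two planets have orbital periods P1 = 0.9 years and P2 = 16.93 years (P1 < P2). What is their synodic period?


1/P_syn = |1/P1 - 1/P2| = |1/0.9 - 1/16.93| => P_syn = 0.9505

0.9505 years


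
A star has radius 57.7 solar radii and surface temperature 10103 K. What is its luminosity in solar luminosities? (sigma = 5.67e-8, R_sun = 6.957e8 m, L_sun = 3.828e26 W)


R = 57.7 * 6.957e8 m = 4.014189e+10 m. L = 4*pi*R^2*sigma*T^4 = 4*pi*(4.014189e+10)^2 * 5.67e-8 * 10103^4 = 1.196161907e+31 W. L/L_sun = 1.196161907e+31 / 3.828e26 = 31247.6987

31247.6987 L_sun


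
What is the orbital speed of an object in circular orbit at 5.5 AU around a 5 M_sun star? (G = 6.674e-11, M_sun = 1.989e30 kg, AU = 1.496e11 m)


v = sqrt(GM/r) = sqrt(6.674e-11 * 9.945e+30 / 8.228e+11) = 28401.9627

28401.9627 m/s


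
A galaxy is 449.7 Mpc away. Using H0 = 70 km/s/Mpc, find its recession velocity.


v = H0 * d = 70 * 449.7 = 31479.0

31479.0 km/s


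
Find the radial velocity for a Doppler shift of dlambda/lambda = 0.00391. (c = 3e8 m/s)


v = (dlambda/lambda) * c = 0.00391 * 3e8 = 1.173e+06

1.173e+06 m/s


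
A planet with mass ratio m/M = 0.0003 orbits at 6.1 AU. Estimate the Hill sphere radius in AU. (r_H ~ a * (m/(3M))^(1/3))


r_H = a * (m/3M)^(1/3) = 6.1 * (0.0003/3)^(1/3) = 0.2831

0.2831 AU


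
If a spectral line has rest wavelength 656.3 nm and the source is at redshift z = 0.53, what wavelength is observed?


lam_obs = lam_emit * (1 + z) = 656.3 * (1 + 0.53) = 1004.139

1004.139 nm


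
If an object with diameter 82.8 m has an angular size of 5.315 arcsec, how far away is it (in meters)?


D = size / theta_rad, theta_rad = 5.315 * pi/(180*3600) = 2.577e-05, D = 3.213e+06

3.213e+06 m


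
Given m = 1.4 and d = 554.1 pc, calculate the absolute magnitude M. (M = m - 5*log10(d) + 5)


M = m - 5*log10(d) + 5 = 1.4 - 5*log10(554.1) + 5 = -7.3179

-7.3179


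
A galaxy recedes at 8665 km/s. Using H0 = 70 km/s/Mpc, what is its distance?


d = v / H0 = 8665 / 70 = 123.7857

123.7857 Mpc


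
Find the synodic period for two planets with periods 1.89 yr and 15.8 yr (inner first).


1/P_syn = |1/P1 - 1/P2| = |1/1.89 - 1/15.8| => P_syn = 2.1468

2.1468 years


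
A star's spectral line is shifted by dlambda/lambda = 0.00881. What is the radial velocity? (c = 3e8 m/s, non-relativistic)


v = (dlambda/lambda) * c = 0.00881 * 3e8 = 2.643e+06

2.643e+06 m/s


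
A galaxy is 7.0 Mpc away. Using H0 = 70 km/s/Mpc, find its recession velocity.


v = H0 * d = 70 * 7.0 = 490.0

490.0 km/s


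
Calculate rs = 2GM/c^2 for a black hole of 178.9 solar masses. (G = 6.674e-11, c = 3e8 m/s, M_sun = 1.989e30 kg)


M = 178.9 * 1.989e30 kg = 3.558321e+32 kg. rs = 2GM/c^2 = 2 * 6.674e-11 * 3.558321e+32 / (3e8)^2 = 527738.5412

527738.5412 m


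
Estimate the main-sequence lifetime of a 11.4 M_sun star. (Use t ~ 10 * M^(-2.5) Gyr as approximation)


t = 10 * M^(-2.5) = 10 * 11.4^(-2.5) = 0.0228

0.0228 Gyr


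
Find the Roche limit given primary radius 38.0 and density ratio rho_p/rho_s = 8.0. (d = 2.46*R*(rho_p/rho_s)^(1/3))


d_Roche = 2.46 * 38.0 * 8.0^(1/3) = 186.96

186.96


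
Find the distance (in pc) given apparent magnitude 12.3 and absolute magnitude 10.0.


d = 10^((m - M + 5)/5) = 10^((12.3 - 10.0 + 5)/5) = 28.8403

28.8403 pc


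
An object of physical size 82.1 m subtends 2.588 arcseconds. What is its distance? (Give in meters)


D = size / theta_rad, theta_rad = 2.588 * pi/(180*3600) = 1.255e-05, D = 6.543e+06

6.543e+06 m


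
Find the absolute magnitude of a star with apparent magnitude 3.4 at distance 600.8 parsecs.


M = m - 5*log10(d) + 5 = 3.4 - 5*log10(600.8) + 5 = -5.4936

-5.4936


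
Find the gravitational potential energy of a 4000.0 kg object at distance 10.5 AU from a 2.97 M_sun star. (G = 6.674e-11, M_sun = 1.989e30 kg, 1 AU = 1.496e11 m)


M = 2.97 * 1.989e30 kg = 5.90733e+30 kg; r = 10.5 AU * 1.496e11 m/AU = 1.5708e+12 m. U = -GM*m/r = -(6.674e-11 * 5.90733e+30 * 4000.0) / 1.5708e+12 = -1.004e+12

-1.004e+12 J


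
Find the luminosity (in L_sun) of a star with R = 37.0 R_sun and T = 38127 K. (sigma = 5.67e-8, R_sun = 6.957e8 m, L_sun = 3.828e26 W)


R = 37.0 * 6.957e8 m = 2.57409e+10 m. L = 4*pi*R^2*sigma*T^4 = 4*pi*(2.57409e+10)^2 * 5.67e-8 * 38127^4 = 9.976332504e+32 W. L/L_sun = 9.976332504e+32 / 3.828e26 = 2.606e+06

2.606e+06 L_sun


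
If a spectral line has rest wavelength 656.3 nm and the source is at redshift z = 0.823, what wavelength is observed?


lam_obs = lam_emit * (1 + z) = 656.3 * (1 + 0.823) = 1196.4349

1196.4349 nm


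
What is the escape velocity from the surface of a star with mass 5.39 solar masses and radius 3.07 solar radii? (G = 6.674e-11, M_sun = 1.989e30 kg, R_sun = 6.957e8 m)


M = 5.39 * 1.989e30 kg = 1.072071e+31 kg; R = 3.07 * 6.957e8 m = 2.135799e+09 m. v_esc = sqrt(2GM/R) = sqrt(2 * 6.674e-11 * 1.072071e+31 / 2.135799e+09) = 818539.5789

818539.5789 m/s


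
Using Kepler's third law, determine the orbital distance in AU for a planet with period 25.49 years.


a = P^(2/3) = 25.49^(2/3) = 8.6612

8.6612 AU


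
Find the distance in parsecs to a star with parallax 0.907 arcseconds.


d = 1/p = 1/0.907 = 1.1025

1.1025 pc


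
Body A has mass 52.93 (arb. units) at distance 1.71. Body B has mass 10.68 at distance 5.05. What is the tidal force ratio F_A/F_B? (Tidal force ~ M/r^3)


Ratio = (M1/r1^3) / (M2/r2^3) = (52.93/1.71^3) / (10.68/5.05^3) = 127.6487

127.6487


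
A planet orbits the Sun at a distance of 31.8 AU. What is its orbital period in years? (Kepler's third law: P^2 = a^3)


P = a^(3/2) = 31.8^1.5 = 179.3249

179.3249 years


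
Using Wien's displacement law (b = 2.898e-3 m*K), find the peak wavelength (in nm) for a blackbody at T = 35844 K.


lam_max = b / T = 2.898e-3 / 35844 = 8.085e-08 m = 80.8504 nm

80.8504 nm


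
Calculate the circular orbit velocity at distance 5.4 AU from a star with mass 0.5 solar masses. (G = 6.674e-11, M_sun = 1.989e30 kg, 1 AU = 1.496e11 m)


v = sqrt(GM/r) = sqrt(6.674e-11 * 9.945e+29 / 8.078e+11) = 9064.2697

9064.2697 m/s


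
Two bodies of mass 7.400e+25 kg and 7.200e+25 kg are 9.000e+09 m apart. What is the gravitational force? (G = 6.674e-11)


F = G*m1*m2/r^2 = 6.674e-11 * 7.400e+25 * 7.200e+25 / (9.000e+09)^2 = 6.674e-11 * 5.328e+51 / 8.100e+19 = 4.390e+21

4.390e+21 N


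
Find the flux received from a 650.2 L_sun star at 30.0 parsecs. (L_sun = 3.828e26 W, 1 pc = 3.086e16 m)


F = L / (4*pi*d^2) = 2.489e+29 / (4*pi*(9.258e+17)^2) = 2.311e-08

2.311e-08 W/m^2


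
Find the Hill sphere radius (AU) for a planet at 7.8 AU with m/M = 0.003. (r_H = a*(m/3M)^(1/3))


r_H = a * (m/3M)^(1/3) = 7.8 * (0.003/3)^(1/3) = 0.78

0.78 AU


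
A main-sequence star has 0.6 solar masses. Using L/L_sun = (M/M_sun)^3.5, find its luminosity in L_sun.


L/L_sun = (M/M_sun)^3.5 = 0.6^3.5 = 0.1673

0.1673 L_sun


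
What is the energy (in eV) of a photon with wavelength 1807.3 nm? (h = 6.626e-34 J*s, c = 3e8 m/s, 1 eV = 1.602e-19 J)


E = hc/lambda = 6.626e-34 * 3e8 / 1.807e-06 = 1.100e-19 J = 0.6866 eV

0.6866 eV


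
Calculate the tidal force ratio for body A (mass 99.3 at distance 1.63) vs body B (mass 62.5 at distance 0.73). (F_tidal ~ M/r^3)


Ratio = (M1/r1^3) / (M2/r2^3) = (99.3/1.63^3) / (62.5/0.73^3) = 0.1427

0.1427


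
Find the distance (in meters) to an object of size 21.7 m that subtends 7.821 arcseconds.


D = size / theta_rad, theta_rad = 7.821 * pi/(180*3600) = 3.792e-05, D = 572298.4651

572298.4651 m


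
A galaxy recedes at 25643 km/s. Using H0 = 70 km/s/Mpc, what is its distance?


d = v / H0 = 25643 / 70 = 366.3286

366.3286 Mpc


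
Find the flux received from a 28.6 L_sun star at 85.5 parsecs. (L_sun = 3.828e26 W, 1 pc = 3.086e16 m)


F = L / (4*pi*d^2) = 1.095e+28 / (4*pi*(2.639e+18)^2) = 1.251e-10

1.251e-10 W/m^2


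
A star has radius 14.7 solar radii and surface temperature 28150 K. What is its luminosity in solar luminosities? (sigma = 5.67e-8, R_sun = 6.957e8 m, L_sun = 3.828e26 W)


R = 14.7 * 6.957e8 m = 1.022679e+10 m. L = 4*pi*R^2*sigma*T^4 = 4*pi*(1.022679e+10)^2 * 5.67e-8 * 28150^4 = 4.679346398e+31 W. L/L_sun = 4.679346398e+31 / 3.828e26 = 122239.979

122239.979 L_sun


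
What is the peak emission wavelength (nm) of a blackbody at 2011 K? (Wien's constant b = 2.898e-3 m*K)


lam_max = b / T = 2.898e-3 / 2011 = 1.441e-06 m = 1441.0741 nm

1441.0741 nm


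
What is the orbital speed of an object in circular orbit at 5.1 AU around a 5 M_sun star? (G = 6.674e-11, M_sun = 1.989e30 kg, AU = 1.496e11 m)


v = sqrt(GM/r) = sqrt(6.674e-11 * 9.945e+30 / 7.630e+11) = 29494.7426

29494.7426 m/s


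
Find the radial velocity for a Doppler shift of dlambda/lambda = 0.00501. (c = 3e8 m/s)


v = (dlambda/lambda) * c = 0.00501 * 3e8 = 1.503e+06

1.503e+06 m/s


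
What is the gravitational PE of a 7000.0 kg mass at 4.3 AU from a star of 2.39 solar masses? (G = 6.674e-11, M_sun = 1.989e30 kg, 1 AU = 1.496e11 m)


M = 2.39 * 1.989e30 kg = 4.75371e+30 kg; r = 4.3 AU * 1.496e11 m/AU = 6.4328e+11 m. U = -GM*m/r = -(6.674e-11 * 4.75371e+30 * 7000.0) / 6.4328e+11 = -3.452e+12

-3.452e+12 J


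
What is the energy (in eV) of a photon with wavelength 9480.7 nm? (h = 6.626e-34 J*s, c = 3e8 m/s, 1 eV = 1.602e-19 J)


E = hc/lambda = 6.626e-34 * 3e8 / 9.481e-06 = 2.097e-20 J = 0.1309 eV

0.1309 eV


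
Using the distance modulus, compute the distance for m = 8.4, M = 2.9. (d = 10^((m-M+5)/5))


d = 10^((m - M + 5)/5) = 10^((8.4 - 2.9 + 5)/5) = 125.8925

125.8925 pc


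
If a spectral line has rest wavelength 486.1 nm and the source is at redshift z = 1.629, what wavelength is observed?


lam_obs = lam_emit * (1 + z) = 486.1 * (1 + 1.629) = 1277.9569

1277.9569 nm


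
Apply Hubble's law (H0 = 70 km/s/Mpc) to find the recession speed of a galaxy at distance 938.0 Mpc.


v = H0 * d = 70 * 938.0 = 65660.0

65660.0 km/s


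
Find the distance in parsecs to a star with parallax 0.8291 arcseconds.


d = 1/p = 1/0.8291 = 1.2061

1.2061 pc


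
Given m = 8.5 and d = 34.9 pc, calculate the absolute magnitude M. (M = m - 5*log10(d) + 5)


M = m - 5*log10(d) + 5 = 8.5 - 5*log10(34.9) + 5 = 5.7859

5.7859


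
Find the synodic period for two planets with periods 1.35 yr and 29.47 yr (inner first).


1/P_syn = |1/P1 - 1/P2| = |1/1.35 - 1/29.47| => P_syn = 1.4148

1.4148 years


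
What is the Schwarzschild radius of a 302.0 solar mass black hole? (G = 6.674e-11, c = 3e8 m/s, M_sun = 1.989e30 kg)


M = 302.0 * 1.989e30 kg = 6.00678e+32 kg. rs = 2GM/c^2 = 2 * 6.674e-11 * 6.00678e+32 / (3e8)^2 = 890872.216

890872.216 m


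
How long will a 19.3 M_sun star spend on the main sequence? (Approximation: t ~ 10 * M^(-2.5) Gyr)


t = 10 * M^(-2.5) = 10 * 19.3^(-2.5) = 0.0061

0.0061 Gyr


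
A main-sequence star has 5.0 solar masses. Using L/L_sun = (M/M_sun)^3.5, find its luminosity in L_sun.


L/L_sun = (M/M_sun)^3.5 = 5.0^3.5 = 279.5085

279.5085 L_sun


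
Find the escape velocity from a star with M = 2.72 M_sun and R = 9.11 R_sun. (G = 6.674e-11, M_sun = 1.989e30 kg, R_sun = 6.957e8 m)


M = 2.72 * 1.989e30 kg = 5.41008e+30 kg; R = 9.11 * 6.957e8 m = 6.337827e+09 m. v_esc = sqrt(2GM/R) = sqrt(2 * 6.674e-11 * 5.41008e+30 / 6.337827e+09) = 337551.2747

337551.2747 m/s


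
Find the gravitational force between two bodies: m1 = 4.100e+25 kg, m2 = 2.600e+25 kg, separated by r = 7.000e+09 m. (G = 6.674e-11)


F = G*m1*m2/r^2 = 6.674e-11 * 4.100e+25 * 2.600e+25 / (7.000e+09)^2 = 6.674e-11 * 1.066e+51 / 4.900e+19 = 1.452e+21

1.452e+21 N


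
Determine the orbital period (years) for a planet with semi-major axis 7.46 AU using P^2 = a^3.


P = a^(3/2) = 7.46^1.5 = 20.3755

20.3755 years


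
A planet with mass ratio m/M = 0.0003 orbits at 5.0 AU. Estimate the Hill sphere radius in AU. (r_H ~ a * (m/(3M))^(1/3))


r_H = a * (m/3M)^(1/3) = 5.0 * (0.0003/3)^(1/3) = 0.2321

0.2321 AU


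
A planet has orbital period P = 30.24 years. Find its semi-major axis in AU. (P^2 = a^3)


a = P^(2/3) = 30.24^(2/3) = 9.7063

9.7063 AU


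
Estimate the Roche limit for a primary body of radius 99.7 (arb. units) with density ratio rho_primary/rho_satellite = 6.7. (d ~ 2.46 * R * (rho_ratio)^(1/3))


d_Roche = 2.46 * 99.7 * 6.7^(1/3) = 462.3688

462.3688


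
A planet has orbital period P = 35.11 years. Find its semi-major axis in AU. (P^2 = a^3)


a = P^(2/3) = 35.11^(2/3) = 10.7223

10.7223 AU


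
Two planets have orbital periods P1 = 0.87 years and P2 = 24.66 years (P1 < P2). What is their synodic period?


1/P_syn = |1/P1 - 1/P2| = |1/0.87 - 1/24.66| => P_syn = 0.9018

0.9018 years


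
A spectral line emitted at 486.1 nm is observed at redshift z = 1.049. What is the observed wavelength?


lam_obs = lam_emit * (1 + z) = 486.1 * (1 + 1.049) = 996.0189

996.0189 nm


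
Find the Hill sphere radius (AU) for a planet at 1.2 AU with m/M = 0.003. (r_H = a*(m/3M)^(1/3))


r_H = a * (m/3M)^(1/3) = 1.2 * (0.003/3)^(1/3) = 0.12

0.12 AU


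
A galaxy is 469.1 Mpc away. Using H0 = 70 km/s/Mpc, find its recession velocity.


v = H0 * d = 70 * 469.1 = 32837.0

32837.0 km/s


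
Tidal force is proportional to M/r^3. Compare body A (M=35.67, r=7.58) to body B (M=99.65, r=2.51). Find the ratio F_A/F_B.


Ratio = (M1/r1^3) / (M2/r2^3) = (35.67/7.58^3) / (99.65/2.51^3) = 0.013

0.013


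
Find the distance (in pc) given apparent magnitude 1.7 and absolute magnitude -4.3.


d = 10^((m - M + 5)/5) = 10^((1.7 - -4.3 + 5)/5) = 158.4893

158.4893 pc


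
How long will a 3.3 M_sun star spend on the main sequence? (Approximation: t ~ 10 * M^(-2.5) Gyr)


t = 10 * M^(-2.5) = 10 * 3.3^(-2.5) = 0.5055

0.5055 Gyr


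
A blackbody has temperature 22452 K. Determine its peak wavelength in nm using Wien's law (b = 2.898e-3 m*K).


lam_max = b / T = 2.898e-3 / 22452 = 1.291e-07 m = 129.0754 nm

129.0754 nm


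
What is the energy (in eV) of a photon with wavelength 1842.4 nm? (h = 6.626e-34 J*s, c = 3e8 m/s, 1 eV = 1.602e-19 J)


E = hc/lambda = 6.626e-34 * 3e8 / 1.842e-06 = 1.079e-19 J = 0.6735 eV

0.6735 eV


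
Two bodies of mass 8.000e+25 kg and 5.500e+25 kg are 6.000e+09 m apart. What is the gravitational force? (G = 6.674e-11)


F = G*m1*m2/r^2 = 6.674e-11 * 8.000e+25 * 5.500e+25 / (6.000e+09)^2 = 6.674e-11 * 4.400e+51 / 3.600e+19 = 8.157e+21

8.157e+21 N


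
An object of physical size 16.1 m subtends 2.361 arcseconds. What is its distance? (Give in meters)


D = size / theta_rad, theta_rad = 2.361 * pi/(180*3600) = 1.145e-05, D = 1.407e+06

1.407e+06 m


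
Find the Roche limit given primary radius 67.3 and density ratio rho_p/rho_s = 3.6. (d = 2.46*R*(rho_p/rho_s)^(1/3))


d_Roche = 2.46 * 67.3 * 3.6^(1/3) = 253.7373

253.7373


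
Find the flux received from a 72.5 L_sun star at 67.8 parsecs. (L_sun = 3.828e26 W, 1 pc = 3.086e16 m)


F = L / (4*pi*d^2) = 2.775e+28 / (4*pi*(2.092e+18)^2) = 5.045e-10

5.045e-10 W/m^2


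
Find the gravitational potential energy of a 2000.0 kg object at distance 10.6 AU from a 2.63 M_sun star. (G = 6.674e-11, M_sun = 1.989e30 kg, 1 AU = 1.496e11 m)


M = 2.63 * 1.989e30 kg = 5.23107e+30 kg; r = 10.6 AU * 1.496e11 m/AU = 1.58576e+12 m. U = -GM*m/r = -(6.674e-11 * 5.23107e+30 * 2000.0) / 1.58576e+12 = -4.403e+11

-4.403e+11 J


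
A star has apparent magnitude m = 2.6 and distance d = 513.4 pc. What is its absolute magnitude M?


M = m - 5*log10(d) + 5 = 2.6 - 5*log10(513.4) + 5 = -5.9523

-5.9523


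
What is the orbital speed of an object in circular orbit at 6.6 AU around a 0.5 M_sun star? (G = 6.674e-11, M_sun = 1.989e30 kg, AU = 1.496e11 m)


v = sqrt(GM/r) = sqrt(6.674e-11 * 9.945e+29 / 9.874e+11) = 8198.9404

8198.9404 m/s


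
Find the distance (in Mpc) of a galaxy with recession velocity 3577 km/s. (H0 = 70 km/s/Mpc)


d = v / H0 = 3577 / 70 = 51.1

51.1 Mpc


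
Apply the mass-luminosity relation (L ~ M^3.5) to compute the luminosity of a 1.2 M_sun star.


L/L_sun = (M/M_sun)^3.5 = 1.2^3.5 = 1.8929

1.8929 L_sun


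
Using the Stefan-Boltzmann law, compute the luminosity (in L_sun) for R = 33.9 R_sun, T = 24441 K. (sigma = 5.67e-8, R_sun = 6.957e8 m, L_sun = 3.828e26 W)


R = 33.9 * 6.957e8 m = 2.358423e+10 m. L = 4*pi*R^2*sigma*T^4 = 4*pi*(2.358423e+10)^2 * 5.67e-8 * 24441^4 = 1.414204485e+32 W. L/L_sun = 1.414204485e+32 / 3.828e26 = 369436.9082

369436.9082 L_sun


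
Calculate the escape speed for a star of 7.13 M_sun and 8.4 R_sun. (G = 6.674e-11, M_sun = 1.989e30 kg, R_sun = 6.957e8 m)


M = 7.13 * 1.989e30 kg = 1.418157e+31 kg; R = 8.4 * 6.957e8 m = 5.84388e+09 m. v_esc = sqrt(2GM/R) = sqrt(2 * 6.674e-11 * 1.418157e+31 / 5.84388e+09) = 569140.6569

569140.6569 m/s


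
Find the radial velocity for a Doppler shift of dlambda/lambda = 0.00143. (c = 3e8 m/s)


v = (dlambda/lambda) * c = 0.00143 * 3e8 = 429000.0

429000.0 m/s


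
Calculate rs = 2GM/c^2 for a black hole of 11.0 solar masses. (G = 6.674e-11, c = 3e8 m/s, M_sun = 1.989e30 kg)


M = 11.0 * 1.989e30 kg = 2.1879e+31 kg. rs = 2GM/c^2 = 2 * 6.674e-11 * 2.1879e+31 / (3e8)^2 = 32448.988

32448.988 m


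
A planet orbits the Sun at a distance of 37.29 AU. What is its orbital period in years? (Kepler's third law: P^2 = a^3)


P = a^(3/2) = 37.29^1.5 = 227.7134

227.7134 years


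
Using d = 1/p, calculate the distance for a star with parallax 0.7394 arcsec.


d = 1/p = 1/0.7394 = 1.3524

1.3524 pc


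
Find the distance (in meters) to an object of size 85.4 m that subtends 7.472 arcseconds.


D = size / theta_rad, theta_rad = 7.472 * pi/(180*3600) = 3.623e-05, D = 2.357e+06

2.357e+06 m


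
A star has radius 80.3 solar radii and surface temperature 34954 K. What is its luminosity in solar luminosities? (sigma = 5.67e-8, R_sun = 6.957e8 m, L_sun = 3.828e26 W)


R = 80.3 * 6.957e8 m = 5.586471e+10 m. L = 4*pi*R^2*sigma*T^4 = 4*pi*(5.586471e+10)^2 * 5.67e-8 * 34954^4 = 3.319369107e+33 W. L/L_sun = 3.319369107e+33 / 3.828e26 = 8.671e+06

8.671e+06 L_sun


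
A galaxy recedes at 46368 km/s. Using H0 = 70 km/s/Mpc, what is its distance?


d = v / H0 = 46368 / 70 = 662.4

662.4 Mpc


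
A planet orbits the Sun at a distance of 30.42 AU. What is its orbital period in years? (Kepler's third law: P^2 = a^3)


P = a^(3/2) = 30.42^1.5 = 167.7795

167.7795 years


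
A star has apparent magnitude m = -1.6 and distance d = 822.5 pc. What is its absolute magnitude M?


M = m - 5*log10(d) + 5 = -1.6 - 5*log10(822.5) + 5 = -11.1757

-11.1757


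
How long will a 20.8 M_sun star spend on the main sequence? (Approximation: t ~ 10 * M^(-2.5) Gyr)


t = 10 * M^(-2.5) = 10 * 20.8^(-2.5) = 0.0051

0.0051 Gyr


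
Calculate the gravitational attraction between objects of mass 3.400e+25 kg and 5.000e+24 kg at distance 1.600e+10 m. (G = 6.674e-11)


F = G*m1*m2/r^2 = 6.674e-11 * 3.400e+25 * 5.000e+24 / (1.600e+10)^2 = 6.674e-11 * 1.700e+50 / 2.560e+20 = 4.432e+19

4.432e+19 N


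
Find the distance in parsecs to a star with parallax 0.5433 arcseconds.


d = 1/p = 1/0.5433 = 1.8406

1.8406 pc


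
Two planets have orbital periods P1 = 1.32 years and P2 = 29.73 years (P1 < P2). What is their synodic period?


1/P_syn = |1/P1 - 1/P2| = |1/1.32 - 1/29.73| => P_syn = 1.3813

1.3813 years


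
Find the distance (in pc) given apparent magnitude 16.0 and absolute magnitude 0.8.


d = 10^((m - M + 5)/5) = 10^((16.0 - 0.8 + 5)/5) = 10964.782

10964.782 pc


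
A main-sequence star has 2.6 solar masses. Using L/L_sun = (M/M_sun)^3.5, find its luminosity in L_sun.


L/L_sun = (M/M_sun)^3.5 = 2.6^3.5 = 28.3404

28.3404 L_sun


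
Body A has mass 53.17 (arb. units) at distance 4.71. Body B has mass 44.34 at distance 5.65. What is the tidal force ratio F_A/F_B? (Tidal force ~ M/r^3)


Ratio = (M1/r1^3) / (M2/r2^3) = (53.17/4.71^3) / (44.34/5.65^3) = 2.0699

2.0699


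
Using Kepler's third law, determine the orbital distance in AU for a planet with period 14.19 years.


a = P^(2/3) = 14.19^(2/3) = 5.8612

5.8612 AU


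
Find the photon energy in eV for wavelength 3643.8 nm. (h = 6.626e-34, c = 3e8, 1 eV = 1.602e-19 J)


E = hc/lambda = 6.626e-34 * 3e8 / 3.644e-06 = 5.455e-20 J = 0.3405 eV

0.3405 eV


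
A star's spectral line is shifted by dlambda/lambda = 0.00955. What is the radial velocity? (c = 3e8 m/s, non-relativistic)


v = (dlambda/lambda) * c = 0.00955 * 3e8 = 2.865e+06

2.865e+06 m/s


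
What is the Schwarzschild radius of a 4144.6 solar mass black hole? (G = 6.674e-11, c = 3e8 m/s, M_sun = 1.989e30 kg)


M = 4144.6 * 1.989e30 kg = 8.2436094e+33 kg. rs = 2GM/c^2 = 2 * 6.674e-11 * 8.2436094e+33 / (3e8)^2 = 1.223e+07

1.223e+07 m


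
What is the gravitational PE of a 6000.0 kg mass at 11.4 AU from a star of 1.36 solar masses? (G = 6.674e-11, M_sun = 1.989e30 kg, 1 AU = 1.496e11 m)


M = 1.36 * 1.989e30 kg = 2.70504e+30 kg; r = 11.4 AU * 1.496e11 m/AU = 1.70544e+12 m. U = -GM*m/r = -(6.674e-11 * 2.70504e+30 * 6000.0) / 1.70544e+12 = -6.351e+11

-6.351e+11 J


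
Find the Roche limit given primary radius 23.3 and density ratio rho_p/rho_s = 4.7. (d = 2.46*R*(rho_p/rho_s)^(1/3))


d_Roche = 2.46 * 23.3 * 4.7^(1/3) = 96.0116

96.0116


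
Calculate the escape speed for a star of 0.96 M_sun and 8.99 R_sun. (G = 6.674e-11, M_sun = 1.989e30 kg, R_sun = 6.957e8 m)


M = 0.96 * 1.989e30 kg = 1.90944e+30 kg; R = 8.99 * 6.957e8 m = 6.254343e+09 m. v_esc = sqrt(2GM/R) = sqrt(2 * 6.674e-11 * 1.90944e+30 / 6.254343e+09) = 201869.2918

201869.2918 m/s


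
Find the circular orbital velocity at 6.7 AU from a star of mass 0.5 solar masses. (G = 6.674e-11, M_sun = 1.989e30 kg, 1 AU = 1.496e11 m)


v = sqrt(GM/r) = sqrt(6.674e-11 * 9.945e+29 / 1.002e+12) = 8137.5243

8137.5243 m/s


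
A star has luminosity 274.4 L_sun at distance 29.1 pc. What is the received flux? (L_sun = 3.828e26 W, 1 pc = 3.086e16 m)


F = L / (4*pi*d^2) = 1.050e+29 / (4*pi*(8.980e+17)^2) = 1.036e-08

1.036e-08 W/m^2


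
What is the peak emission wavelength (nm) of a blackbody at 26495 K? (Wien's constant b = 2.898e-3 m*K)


lam_max = b / T = 2.898e-3 / 26495 = 1.094e-07 m = 109.3791 nm

109.3791 nm


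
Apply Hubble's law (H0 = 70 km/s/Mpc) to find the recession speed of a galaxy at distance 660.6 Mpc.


v = H0 * d = 70 * 660.6 = 46242.0

46242.0 km/s


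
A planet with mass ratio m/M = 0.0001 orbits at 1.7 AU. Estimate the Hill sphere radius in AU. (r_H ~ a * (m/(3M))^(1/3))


r_H = a * (m/3M)^(1/3) = 1.7 * (0.0001/3)^(1/3) = 0.0547

0.0547 AU


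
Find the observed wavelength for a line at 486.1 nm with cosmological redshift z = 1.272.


lam_obs = lam_emit * (1 + z) = 486.1 * (1 + 1.272) = 1104.4192

1104.4192 nm


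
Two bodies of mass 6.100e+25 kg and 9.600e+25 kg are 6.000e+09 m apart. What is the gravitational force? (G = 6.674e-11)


F = G*m1*m2/r^2 = 6.674e-11 * 6.100e+25 * 9.600e+25 / (6.000e+09)^2 = 6.674e-11 * 5.856e+51 / 3.600e+19 = 1.086e+22

1.086e+22 N


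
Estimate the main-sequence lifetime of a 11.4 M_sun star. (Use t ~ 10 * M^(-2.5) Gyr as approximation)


t = 10 * M^(-2.5) = 10 * 11.4^(-2.5) = 0.0228

0.0228 Gyr


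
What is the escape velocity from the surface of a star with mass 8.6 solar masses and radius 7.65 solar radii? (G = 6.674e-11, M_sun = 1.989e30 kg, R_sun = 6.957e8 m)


M = 8.6 * 1.989e30 kg = 1.71054e+31 kg; R = 7.65 * 6.957e8 m = 5.322105e+09 m. v_esc = sqrt(2GM/R) = sqrt(2 * 6.674e-11 * 1.71054e+31 / 5.322105e+09) = 654987.4775

654987.4775 m/s


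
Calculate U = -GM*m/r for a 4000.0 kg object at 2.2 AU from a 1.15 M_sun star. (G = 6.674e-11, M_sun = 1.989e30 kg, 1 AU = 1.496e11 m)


M = 1.15 * 1.989e30 kg = 2.28735e+30 kg; r = 2.2 AU * 1.496e11 m/AU = 3.2912e+11 m. U = -GM*m/r = -(6.674e-11 * 2.28735e+30 * 4000.0) / 3.2912e+11 = -1.855e+12

-1.855e+12 J


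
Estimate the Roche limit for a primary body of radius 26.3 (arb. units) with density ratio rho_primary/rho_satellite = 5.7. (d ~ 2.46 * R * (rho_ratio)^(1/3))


d_Roche = 2.46 * 26.3 * 5.7^(1/3) = 115.5711

115.5711


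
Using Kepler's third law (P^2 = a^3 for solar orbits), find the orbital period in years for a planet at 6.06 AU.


P = a^(3/2) = 6.06^1.5 = 14.9179

14.9179 years


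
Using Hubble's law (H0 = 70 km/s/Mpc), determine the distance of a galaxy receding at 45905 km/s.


d = v / H0 = 45905 / 70 = 655.7857

655.7857 Mpc


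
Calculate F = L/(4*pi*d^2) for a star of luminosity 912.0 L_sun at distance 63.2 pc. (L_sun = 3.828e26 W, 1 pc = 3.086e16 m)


F = L / (4*pi*d^2) = 3.491e+29 / (4*pi*(1.950e+18)^2) = 7.303e-09

7.303e-09 W/m^2


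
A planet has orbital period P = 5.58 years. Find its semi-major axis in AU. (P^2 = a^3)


a = P^(2/3) = 5.58^(2/3) = 3.146

3.146 AU


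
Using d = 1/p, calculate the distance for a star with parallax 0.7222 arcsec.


d = 1/p = 1/0.7222 = 1.3847

1.3847 pc


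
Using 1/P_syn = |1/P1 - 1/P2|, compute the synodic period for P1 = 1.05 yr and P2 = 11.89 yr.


1/P_syn = |1/P1 - 1/P2| = |1/1.05 - 1/11.89| => P_syn = 1.1517

1.1517 years


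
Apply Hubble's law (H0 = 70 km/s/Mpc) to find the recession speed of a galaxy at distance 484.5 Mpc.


v = H0 * d = 70 * 484.5 = 33915.0

33915.0 km/s


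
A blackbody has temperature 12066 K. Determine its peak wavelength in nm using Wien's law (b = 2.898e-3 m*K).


lam_max = b / T = 2.898e-3 / 12066 = 2.402e-07 m = 240.179 nm

240.179 nm


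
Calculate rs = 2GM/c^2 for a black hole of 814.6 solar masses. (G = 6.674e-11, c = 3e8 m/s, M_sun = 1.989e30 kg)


M = 814.6 * 1.989e30 kg = 1.6202394e+33 kg. rs = 2GM/c^2 = 2 * 6.674e-11 * 1.6202394e+33 / (3e8)^2 = 2.403e+06

2.403e+06 m


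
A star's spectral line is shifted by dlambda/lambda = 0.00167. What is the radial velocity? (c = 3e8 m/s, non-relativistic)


v = (dlambda/lambda) * c = 0.00167 * 3e8 = 501000.0

501000.0 m/s


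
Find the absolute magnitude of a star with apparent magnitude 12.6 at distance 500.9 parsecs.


M = m - 5*log10(d) + 5 = 12.6 - 5*log10(500.9) + 5 = 4.1012

4.1012


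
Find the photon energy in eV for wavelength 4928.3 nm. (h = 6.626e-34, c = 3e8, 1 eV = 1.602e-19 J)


E = hc/lambda = 6.626e-34 * 3e8 / 4.928e-06 = 4.033e-20 J = 0.2518 eV

0.2518 eV


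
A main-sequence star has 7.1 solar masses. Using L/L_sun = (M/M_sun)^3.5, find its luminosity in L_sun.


L/L_sun = (M/M_sun)^3.5 = 7.1^3.5 = 953.6834

953.6834 L_sun


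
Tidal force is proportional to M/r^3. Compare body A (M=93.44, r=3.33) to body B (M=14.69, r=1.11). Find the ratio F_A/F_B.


Ratio = (M1/r1^3) / (M2/r2^3) = (93.44/3.33^3) / (14.69/1.11^3) = 0.2356

0.2356


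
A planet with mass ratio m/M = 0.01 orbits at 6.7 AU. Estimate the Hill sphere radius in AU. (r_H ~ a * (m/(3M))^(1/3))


r_H = a * (m/3M)^(1/3) = 6.7 * (0.01/3)^(1/3) = 1.0008

1.0008 AU


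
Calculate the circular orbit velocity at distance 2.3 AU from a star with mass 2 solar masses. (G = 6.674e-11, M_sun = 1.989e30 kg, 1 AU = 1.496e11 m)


v = sqrt(GM/r) = sqrt(6.674e-11 * 3.978e+30 / 3.441e+11) = 27777.6675

27777.6675 m/s


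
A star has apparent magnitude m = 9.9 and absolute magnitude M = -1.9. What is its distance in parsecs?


d = 10^((m - M + 5)/5) = 10^((9.9 - -1.9 + 5)/5) = 2290.8677

2290.8677 pc


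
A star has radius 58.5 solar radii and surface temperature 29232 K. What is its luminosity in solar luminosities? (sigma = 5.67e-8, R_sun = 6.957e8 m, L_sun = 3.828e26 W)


R = 58.5 * 6.957e8 m = 4.069845e+10 m. L = 4*pi*R^2*sigma*T^4 = 4*pi*(4.069845e+10)^2 * 5.67e-8 * 29232^4 = 8.61752956e+32 W. L/L_sun = 8.61752956e+32 / 3.828e26 = 2.251e+06

2.251e+06 L_sun


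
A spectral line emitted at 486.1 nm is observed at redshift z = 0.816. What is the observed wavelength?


lam_obs = lam_emit * (1 + z) = 486.1 * (1 + 0.816) = 882.7576

882.7576 nm


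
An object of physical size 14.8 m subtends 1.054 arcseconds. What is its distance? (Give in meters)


D = size / theta_rad, theta_rad = 1.054 * pi/(180*3600) = 5.110e-06, D = 2.896e+06

2.896e+06 m


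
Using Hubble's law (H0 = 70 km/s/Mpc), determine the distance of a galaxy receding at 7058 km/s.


d = v / H0 = 7058 / 70 = 100.8286

100.8286 Mpc


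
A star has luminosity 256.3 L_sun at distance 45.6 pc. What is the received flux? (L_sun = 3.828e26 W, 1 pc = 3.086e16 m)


F = L / (4*pi*d^2) = 9.811e+28 / (4*pi*(1.407e+18)^2) = 3.943e-09

3.943e-09 W/m^2


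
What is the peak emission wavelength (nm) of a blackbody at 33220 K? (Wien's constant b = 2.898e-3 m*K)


lam_max = b / T = 2.898e-3 / 33220 = 8.724e-08 m = 87.2366 nm

87.2366 nm


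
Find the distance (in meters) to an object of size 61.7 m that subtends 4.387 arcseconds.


D = size / theta_rad, theta_rad = 4.387 * pi/(180*3600) = 2.127e-05, D = 2.901e+06

2.901e+06 m


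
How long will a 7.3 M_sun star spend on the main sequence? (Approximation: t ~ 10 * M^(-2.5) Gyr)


t = 10 * M^(-2.5) = 10 * 7.3^(-2.5) = 0.0695

0.0695 Gyr


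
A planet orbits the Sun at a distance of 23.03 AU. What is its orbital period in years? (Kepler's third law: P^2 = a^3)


P = a^(3/2) = 23.03^1.5 = 110.52

110.52 years


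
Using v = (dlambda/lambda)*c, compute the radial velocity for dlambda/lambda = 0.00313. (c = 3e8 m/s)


v = (dlambda/lambda) * c = 0.00313 * 3e8 = 939000.0

939000.0 m/s


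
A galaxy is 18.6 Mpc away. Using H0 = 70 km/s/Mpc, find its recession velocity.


v = H0 * d = 70 * 18.6 = 1302.0

1302.0 km/s


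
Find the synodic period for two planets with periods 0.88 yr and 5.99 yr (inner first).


1/P_syn = |1/P1 - 1/P2| = |1/0.88 - 1/5.99| => P_syn = 1.0315

1.0315 years


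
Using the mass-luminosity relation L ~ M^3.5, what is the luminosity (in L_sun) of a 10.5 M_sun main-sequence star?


L/L_sun = (M/M_sun)^3.5 = 10.5^3.5 = 3751.1337

3751.1337 L_sun


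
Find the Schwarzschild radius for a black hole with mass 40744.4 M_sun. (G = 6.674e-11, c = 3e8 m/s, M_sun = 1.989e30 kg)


M = 40744.4 * 1.989e30 kg = 8.10406116e+34 kg. rs = 2GM/c^2 = 2 * 6.674e-11 * 8.10406116e+34 / (3e8)^2 = 1.202e+08

1.202e+08 m


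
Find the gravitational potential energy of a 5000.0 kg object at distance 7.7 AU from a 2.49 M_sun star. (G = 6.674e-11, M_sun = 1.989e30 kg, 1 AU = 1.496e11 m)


M = 2.49 * 1.989e30 kg = 4.95261e+30 kg; r = 7.7 AU * 1.496e11 m/AU = 1.15192e+12 m. U = -GM*m/r = -(6.674e-11 * 4.95261e+30 * 5000.0) / 1.15192e+12 = -1.435e+12

-1.435e+12 J


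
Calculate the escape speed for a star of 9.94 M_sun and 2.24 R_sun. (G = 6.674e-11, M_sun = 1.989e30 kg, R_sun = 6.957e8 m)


M = 9.94 * 1.989e30 kg = 1.977066e+31 kg; R = 2.24 * 6.957e8 m = 1.558368e+09 m. v_esc = sqrt(2GM/R) = sqrt(2 * 6.674e-11 * 1.977066e+31 / 1.558368e+09) = 1.301e+06

1.301e+06 m/s


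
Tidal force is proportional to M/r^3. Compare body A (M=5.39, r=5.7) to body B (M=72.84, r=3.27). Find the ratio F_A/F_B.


Ratio = (M1/r1^3) / (M2/r2^3) = (5.39/5.7^3) / (72.84/3.27^3) = 0.014

0.014


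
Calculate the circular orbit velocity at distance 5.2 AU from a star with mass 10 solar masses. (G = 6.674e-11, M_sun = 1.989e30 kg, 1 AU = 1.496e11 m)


v = sqrt(GM/r) = sqrt(6.674e-11 * 1.989e+31 / 7.779e+11) = 41308.8423

41308.8423 m/s


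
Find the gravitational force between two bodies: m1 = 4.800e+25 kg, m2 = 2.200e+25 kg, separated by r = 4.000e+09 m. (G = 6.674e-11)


F = G*m1*m2/r^2 = 6.674e-11 * 4.800e+25 * 2.200e+25 / (4.000e+09)^2 = 6.674e-11 * 1.056e+51 / 1.600e+19 = 4.405e+21

4.405e+21 N


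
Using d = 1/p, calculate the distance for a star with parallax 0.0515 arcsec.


d = 1/p = 1/0.0515 = 19.4175

19.4175 pc


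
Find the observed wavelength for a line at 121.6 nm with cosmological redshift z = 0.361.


lam_obs = lam_emit * (1 + z) = 121.6 * (1 + 0.361) = 165.4976

165.4976 nm


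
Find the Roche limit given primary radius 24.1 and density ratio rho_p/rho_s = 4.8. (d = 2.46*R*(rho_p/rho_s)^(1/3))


d_Roche = 2.46 * 24.1 * 4.8^(1/3) = 100.0075

100.0075


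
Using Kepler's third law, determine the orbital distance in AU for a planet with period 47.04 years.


a = P^(2/3) = 47.04^(2/3) = 13.031

13.031 AU


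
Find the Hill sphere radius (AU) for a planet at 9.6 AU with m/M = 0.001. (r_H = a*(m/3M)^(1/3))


r_H = a * (m/3M)^(1/3) = 9.6 * (0.001/3)^(1/3) = 0.6656

0.6656 AU


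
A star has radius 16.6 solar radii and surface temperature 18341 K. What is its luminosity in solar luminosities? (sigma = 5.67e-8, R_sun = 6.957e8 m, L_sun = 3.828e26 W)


R = 16.6 * 6.957e8 m = 1.154862e+10 m. L = 4*pi*R^2*sigma*T^4 = 4*pi*(1.154862e+10)^2 * 5.67e-8 * 18341^4 = 1.075338387e+31 W. L/L_sun = 1.075338387e+31 / 3.828e26 = 28091.3894

28091.3894 L_sun


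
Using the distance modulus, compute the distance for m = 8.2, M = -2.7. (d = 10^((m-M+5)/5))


d = 10^((m - M + 5)/5) = 10^((8.2 - -2.7 + 5)/5) = 1513.5612

1513.5612 pc


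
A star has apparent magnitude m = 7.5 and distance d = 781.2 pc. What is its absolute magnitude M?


M = m - 5*log10(d) + 5 = 7.5 - 5*log10(781.2) + 5 = -1.9638

-1.9638


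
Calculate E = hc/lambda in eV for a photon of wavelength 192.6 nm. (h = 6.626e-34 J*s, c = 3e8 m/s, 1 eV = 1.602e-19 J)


E = hc/lambda = 6.626e-34 * 3e8 / 1.926e-07 = 1.032e-18 J = 6.4425 eV

6.4425 eV


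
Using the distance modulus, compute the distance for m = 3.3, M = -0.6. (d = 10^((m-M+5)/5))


d = 10^((m - M + 5)/5) = 10^((3.3 - -0.6 + 5)/5) = 60.256

60.256 pc


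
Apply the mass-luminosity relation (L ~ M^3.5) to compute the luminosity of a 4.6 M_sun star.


L/L_sun = (M/M_sun)^3.5 = 4.6^3.5 = 208.7625

208.7625 L_sun


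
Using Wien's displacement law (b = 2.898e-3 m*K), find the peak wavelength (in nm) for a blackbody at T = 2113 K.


lam_max = b / T = 2.898e-3 / 2113 = 1.372e-06 m = 1371.5097 nm

1371.5097 nm


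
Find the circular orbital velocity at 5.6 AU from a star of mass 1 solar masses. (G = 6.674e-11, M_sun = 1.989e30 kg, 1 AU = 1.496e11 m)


v = sqrt(GM/r) = sqrt(6.674e-11 * 1.989e+30 / 8.378e+11) = 12587.8246

12587.8246 m/s


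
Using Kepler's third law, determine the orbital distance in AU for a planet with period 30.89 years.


a = P^(2/3) = 30.89^(2/3) = 9.8449

9.8449 AU
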